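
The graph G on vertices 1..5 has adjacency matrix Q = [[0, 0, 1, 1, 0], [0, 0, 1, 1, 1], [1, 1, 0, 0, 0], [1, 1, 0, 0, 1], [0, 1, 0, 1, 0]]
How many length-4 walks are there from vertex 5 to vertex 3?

The number of length-4 walks from vertex 5 to vertex 3 is entry (5,3) of Q^4, where Q is the adjacency matrix.
Q^2 = [[2, 2, 0, 0, 1], [2, 3, 0, 1, 1], [0, 0, 2, 2, 1], [0, 1, 2, 3, 1], [1, 1, 1, 1, 2]]
Q^3 = [[0, 1, 4, 5, 2], [1, 2, 5, 6, 4], [4, 5, 0, 1, 2], [5, 6, 1, 2, 4], [2, 4, 2, 4, 2]]
Q^4 = [[9, 11, 1, 3, 6], [11, 15, 3, 7, 8], [1, 3, 9, 11, 6], [3, 7, 11, 15, 8], [6, 8, 6, 8, 8]]

6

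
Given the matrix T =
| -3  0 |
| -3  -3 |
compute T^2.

[[9, 0], [18, 9]]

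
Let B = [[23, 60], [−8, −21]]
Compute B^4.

tr B = 2 and det B = −3, so the characteristic polynomial is λ² − (2)λ + (−3) with roots −1 and 3.
Eigenvectors give P = [[−5, 3], [2, −1]] with P⁻¹ = [[1, 3], [2, 5]], and B = P·diag(−1, 3)·P⁻¹.
Then B^4 = P·diag(1, 81)·P⁻¹ = [[−5, 243], [2, −81]] · [[1, 3], [2, 5]] = [[481, 1200], [−160, −399]].

[[481, 1200], [−160, −399]]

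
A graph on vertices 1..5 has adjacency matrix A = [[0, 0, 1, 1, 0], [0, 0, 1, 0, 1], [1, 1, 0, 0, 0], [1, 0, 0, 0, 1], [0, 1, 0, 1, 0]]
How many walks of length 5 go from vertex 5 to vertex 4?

10

The number of length-5 walks from vertex 5 to vertex 4 is entry (5,4) of A^5, where A is the adjacency matrix.
A^2 = [[2, 1, 0, 0, 1], [1, 2, 0, 1, 0], [0, 0, 2, 1, 1], [0, 1, 1, 2, 0], [1, 0, 1, 0, 2]]
A^3 = [[0, 1, 3, 3, 1], [1, 0, 3, 1, 3], [3, 3, 0, 1, 1], [3, 1, 1, 0, 3], [1, 3, 1, 3, 0]]
A^4 = [[6, 4, 1, 1, 4], [4, 6, 1, 4, 1], [1, 1, 6, 4, 4], [1, 4, 4, 6, 1], [4, 1, 4, 1, 6]]
A^5 = [[2, 5, 10, 10, 5], [5, 2, 10, 5, 10], [10, 10, 2, 5, 5], [10, 5, 5, 2, 10], [5, 10, 5, 10, 2]]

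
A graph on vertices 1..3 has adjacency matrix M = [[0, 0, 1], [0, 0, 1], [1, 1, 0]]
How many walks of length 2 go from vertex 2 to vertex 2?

1

The number of length-2 walks from vertex 2 to vertex 2 is entry (2,2) of M², where M is the adjacency matrix.
M² = [[1, 1, 0], [1, 1, 0], [0, 0, 2]]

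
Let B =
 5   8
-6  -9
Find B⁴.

tr B = -4 and det B = 3, so the characteristic polynomial is λ² − (-4)λ + (3) with roots -1 and -3.
Eigenvectors give P = [[4, 1], [-3, -1]] with P⁻¹ = [[1, 1], [-3, -4]], and B = P·diag(-1, -3)·P⁻¹.
Then B⁴ = P·diag(1, 81)·P⁻¹ = [[4, 81], [-3, -81]] · [[1, 1], [-3, -4]] = [[-239, -320], [240, 321]].

[[-239, -320], [240, 321]]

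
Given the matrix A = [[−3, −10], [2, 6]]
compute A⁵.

[[−123, −310], [62, 156]]

tr A = 3 and det A = 2, so the characteristic polynomial is λ² − (3)λ + (2) with roots 2 and 1.
Eigenvectors give P = [[2, −5], [−1, 2]] with P⁻¹ = [[−2, −5], [−1, −2]], and A = P·diag(2, 1)·P⁻¹.
Then A⁵ = P·diag(32, 1)·P⁻¹ = [[64, −5], [−32, 2]] · [[−2, −5], [−1, −2]] = [[−123, −310], [62, 156]].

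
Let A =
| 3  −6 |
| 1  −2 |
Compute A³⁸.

A² = A (a projection; rank 1, trace 1), so A³⁸ = A.

[[3, −6], [1, −2]]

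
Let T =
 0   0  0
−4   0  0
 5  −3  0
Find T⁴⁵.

[[0, 0, 0], [0, 0, 0], [0, 0, 0]]

T is strictly triangular, hence nilpotent: T³ = 0, so T⁴⁵ = 0.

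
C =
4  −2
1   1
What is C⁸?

tr C = 5 and det C = 6, so the characteristic polynomial is λ² − (5)λ + (6) with roots 2 and 3.
Eigenvectors give P = [[−1, 2], [−1, 1]] with P⁻¹ = [[1, −2], [1, −1]], and C = P·diag(2, 3)·P⁻¹.
Then C⁸ = P·diag(256, 6561)·P⁻¹ = [[−256, 13122], [−256, 6561]] · [[1, −2], [1, −1]] = [[12866, −12610], [6305, −6049]].

[[12866, −12610], [6305, −6049]]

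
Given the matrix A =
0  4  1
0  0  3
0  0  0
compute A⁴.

A is strictly triangular, hence nilpotent: A³ = 0, so A⁴ = 0.

[[0, 0, 0], [0, 0, 0], [0, 0, 0]]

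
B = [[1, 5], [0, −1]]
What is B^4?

[[1, 0], [0, 1]]

B² = I (check: tr B = 0 and det B = −1), so B^4 = I since 4 is even.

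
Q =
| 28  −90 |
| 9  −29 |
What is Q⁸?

tr Q = −1 and det Q = −2, so the characteristic polynomial is λ² − (−1)λ + (−2) with roots 1 and −2.
Eigenvectors give P = [[10, 3], [3, 1]] with P⁻¹ = [[1, −3], [−3, 10]], and Q = P·diag(1, −2)·P⁻¹.
Then Q⁸ = P·diag(1, 256)·P⁻¹ = [[10, 768], [3, 256]] · [[1, −3], [−3, 10]] = [[−2294, 7650], [−765, 2551]].

[[−2294, 7650], [−765, 2551]]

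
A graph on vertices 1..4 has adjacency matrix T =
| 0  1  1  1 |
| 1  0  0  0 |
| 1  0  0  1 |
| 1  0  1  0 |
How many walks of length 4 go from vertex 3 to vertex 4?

The number of length-4 walks from vertex 3 to vertex 4 is entry (3,4) of T⁴, where T is the adjacency matrix.
T² = [[3, 0, 1, 1], [0, 1, 1, 1], [1, 1, 2, 1], [1, 1, 1, 2]]
T³ = [[2, 3, 4, 4], [3, 0, 1, 1], [4, 1, 2, 3], [4, 1, 3, 2]]
T⁴ = [[11, 2, 6, 6], [2, 3, 4, 4], [6, 4, 7, 6], [6, 4, 6, 7]]

6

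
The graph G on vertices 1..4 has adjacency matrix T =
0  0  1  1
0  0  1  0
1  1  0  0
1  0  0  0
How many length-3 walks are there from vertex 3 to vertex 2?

The number of length-3 walks from vertex 3 to vertex 2 is entry (3,2) of T^3, where T is the adjacency matrix.
T^2 = [[2, 1, 0, 0], [1, 1, 0, 0], [0, 0, 2, 1], [0, 0, 1, 1]]
T^3 = [[0, 0, 3, 2], [0, 0, 2, 1], [3, 2, 0, 0], [2, 1, 0, 0]]

2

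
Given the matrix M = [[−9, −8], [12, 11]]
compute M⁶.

tr M = 2 and det M = −3, so the characteristic polynomial is λ² − (2)λ + (−3) with roots 3 and −1.
Eigenvectors give P = [[2, 1], [−3, −1]] with P⁻¹ = [[−1, −1], [3, 2]], and M = P·diag(3, −1)·P⁻¹.
Then M⁶ = P·diag(729, 1)·P⁻¹ = [[1458, 1], [−2187, −1]] · [[−1, −1], [3, 2]] = [[−1455, −1456], [2184, 2185]].

[[−1455, −1456], [2184, 2185]]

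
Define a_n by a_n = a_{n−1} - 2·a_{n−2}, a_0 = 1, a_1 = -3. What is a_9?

With companion matrix C = [[1, -2], [1, 0]], [a_n, a_{n−1}]ᵀ = C·[a_{n−1}, a_{n−2}]ᵀ, so [a_9, a_8]ᵀ = C⁸·[a_1, a_0]ᵀ.
C⁸ = [[-17, 6], [-3, -14]], giving [a_9, a_8]ᵀ = [[57], [-5]].

57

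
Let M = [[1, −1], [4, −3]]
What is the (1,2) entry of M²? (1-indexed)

2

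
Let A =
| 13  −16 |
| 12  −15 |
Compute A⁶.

[[−2183, 2912], [−2184, 2913]]

tr A = −2 and det A = −3, so the characteristic polynomial is λ² − (−2)λ + (−3) with roots 1 and −3.
Eigenvectors give P = [[4, 1], [3, 1]] with P⁻¹ = [[1, −1], [−3, 4]], and A = P·diag(1, −3)·P⁻¹.
Then A⁶ = P·diag(1, 729)·P⁻¹ = [[4, 729], [3, 729]] · [[1, −1], [−3, 4]] = [[−2183, 2912], [−2184, 2913]].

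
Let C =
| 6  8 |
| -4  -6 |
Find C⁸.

tr C = 0 and det C = -4, so the characteristic polynomial is λ² − (0)λ + (-4) with roots 2 and -2.
Eigenvectors give P = [[2, -1], [-1, 1]] with P⁻¹ = [[1, 1], [1, 2]], and C = P·diag(2, -2)·P⁻¹.
Then C⁸ = P·diag(256, 256)·P⁻¹ = [[512, -256], [-256, 256]] · [[1, 1], [1, 2]] = [[256, 0], [0, 256]].

[[256, 0], [0, 256]]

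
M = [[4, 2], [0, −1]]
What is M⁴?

M² = [[16, 6], [0, 1]]
M³ = [[64, 26], [0, −1]]
M⁴ = [[256, 102], [0, 1]]

[[256, 102], [0, 1]]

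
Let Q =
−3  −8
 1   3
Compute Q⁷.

[[−3, −8], [1, 3]]

Q² = I (check: tr Q = 0 and det Q = −1), so Q⁷ = Q since 7 is odd.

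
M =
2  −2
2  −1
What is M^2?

[[0, −2], [2, −3]]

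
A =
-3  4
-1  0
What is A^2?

[[5, -12], [3, -4]]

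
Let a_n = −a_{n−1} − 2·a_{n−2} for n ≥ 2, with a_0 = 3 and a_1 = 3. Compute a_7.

With companion matrix T = [[−1, −2], [1, 0]], [a_n, a_{n−1}]ᵀ = T·[a_{n−1}, a_{n−2}]ᵀ, so [a_7, a_6]ᵀ = T⁶·[a_1, a_0]ᵀ.
T⁶ = [[7, 10], [−5, 2]], giving [a_7, a_6]ᵀ = [[51], [−9]].

51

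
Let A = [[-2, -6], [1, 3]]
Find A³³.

A² = A (a projection; rank 1, trace 1), so A³³ = A.

[[-2, -6], [1, 3]]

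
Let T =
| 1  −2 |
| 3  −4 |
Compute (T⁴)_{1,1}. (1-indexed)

tr T = −3 and det T = 2, so the characteristic polynomial is λ² − (−3)λ + (2) with roots −1 and −2.
Eigenvectors give P = [[−1, 2], [−1, 3]] with P⁻¹ = [[−3, 2], [−1, 1]], and T = P·diag(−1, −2)·P⁻¹.
Then T⁴ = P·diag(1, 16)·P⁻¹ = [[−1, 32], [−1, 48]] · [[−3, 2], [−1, 1]] = [[−29, 30], [−45, 46]].

−29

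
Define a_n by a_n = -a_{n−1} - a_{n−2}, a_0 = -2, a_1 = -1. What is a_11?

3

With companion matrix B = [[-1, -1], [1, 0]], [a_n, a_{n−1}]ᵀ = B·[a_{n−1}, a_{n−2}]ᵀ, so [a_11, a_10]ᵀ = B^10·[a_1, a_0]ᵀ.
B^10 = [[-1, -1], [1, 0]], giving [a_11, a_10]ᵀ = [[3], [-1]].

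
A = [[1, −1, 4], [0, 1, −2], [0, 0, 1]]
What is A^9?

A = I + N where N = [[0, −1, 4], [0, 0, −2], [0, 0, 0]] is strictly upper-triangular, so N^3 = 0.
(I + N)^9 = I + 9·N + 36·N^2 = [[1, −9, 108], [0, 1, −18], [0, 0, 1]].

[[1, −9, 108], [0, 1, −18], [0, 0, 1]]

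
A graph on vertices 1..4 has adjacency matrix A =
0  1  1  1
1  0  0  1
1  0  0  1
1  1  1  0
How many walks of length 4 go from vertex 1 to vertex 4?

14

The number of length-4 walks from vertex 1 to vertex 4 is entry (1,4) of A⁴, where A is the adjacency matrix.
A² = [[3, 1, 1, 2], [1, 2, 2, 1], [1, 2, 2, 1], [2, 1, 1, 3]]
A³ = [[4, 5, 5, 5], [5, 2, 2, 5], [5, 2, 2, 5], [5, 5, 5, 4]]
A⁴ = [[15, 9, 9, 14], [9, 10, 10, 9], [9, 10, 10, 9], [14, 9, 9, 15]]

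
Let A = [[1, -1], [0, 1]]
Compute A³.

A = I + N where N = [[0, -1], [0, 0]] is strictly upper-triangular, so N² = 0.
(I + N)³ = I + 3·N = [[1, -3], [0, 1]].

[[1, -3], [0, 1]]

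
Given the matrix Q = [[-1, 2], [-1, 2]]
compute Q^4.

Q² = Q (a projection; rank 1, trace 1), so Q^4 = Q.

[[-1, 2], [-1, 2]]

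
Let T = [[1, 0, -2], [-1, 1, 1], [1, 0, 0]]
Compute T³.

T² = [[-1, 0, -2], [-1, 1, 3], [1, 0, -2]]
T³ = [[-3, 0, 2], [1, 1, 3], [-1, 0, -2]]

[[-3, 0, 2], [1, 1, 3], [-1, 0, -2]]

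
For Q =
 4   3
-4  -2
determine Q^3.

Q^2 = [[4, 6], [-8, -8]]
Q^3 = [[-8, 0], [0, -8]]

[[-8, 0], [0, -8]]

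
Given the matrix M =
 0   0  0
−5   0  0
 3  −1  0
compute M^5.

M is strictly triangular, hence nilpotent: M^3 = 0, so M^5 = 0.

[[0, 0, 0], [0, 0, 0], [0, 0, 0]]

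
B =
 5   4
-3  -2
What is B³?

[[29, 28], [-21, -20]]

tr B = 3 and det B = 2, so the characteristic polynomial is λ² − (3)λ + (2) with roots 2 and 1.
Eigenvectors give P = [[-4, -1], [3, 1]] with P⁻¹ = [[-1, -1], [3, 4]], and B = P·diag(2, 1)·P⁻¹.
Then B³ = P·diag(8, 1)·P⁻¹ = [[-32, -1], [24, 1]] · [[-1, -1], [3, 4]] = [[29, 28], [-21, -20]].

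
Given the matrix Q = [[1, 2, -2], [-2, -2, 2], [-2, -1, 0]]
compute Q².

[[1, 0, 2], [-2, -2, 0], [0, -2, 2]]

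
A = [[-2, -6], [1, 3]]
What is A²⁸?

[[-2, -6], [1, 3]]

A² = A (a projection; rank 1, trace 1), so A²⁸ = A.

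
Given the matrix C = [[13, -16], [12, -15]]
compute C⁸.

tr C = -2 and det C = -3, so the characteristic polynomial is λ² − (-2)λ + (-3) with roots -3 and 1.
Eigenvectors give P = [[-1, -4], [-1, -3]] with P⁻¹ = [[3, -4], [-1, 1]], and C = P·diag(-3, 1)·P⁻¹.
Then C⁸ = P·diag(6561, 1)·P⁻¹ = [[-6561, -4], [-6561, -3]] · [[3, -4], [-1, 1]] = [[-19679, 26240], [-19680, 26241]].

[[-19679, 26240], [-19680, 26241]]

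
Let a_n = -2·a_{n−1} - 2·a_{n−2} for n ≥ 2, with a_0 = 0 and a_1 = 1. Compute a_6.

With companion matrix M = [[-2, -2], [1, 0]], [a_n, a_{n−1}]ᵀ = M·[a_{n−1}, a_{n−2}]ᵀ, so [a_6, a_5]ᵀ = M⁵·[a_1, a_0]ᵀ.
M⁵ = [[8, 8], [-4, 0]], giving [a_6, a_5]ᵀ = [[8], [-4]].

8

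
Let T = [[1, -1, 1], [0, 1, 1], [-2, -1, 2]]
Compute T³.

T² = [[-1, -3, 2], [-2, 0, 3], [-6, -1, 1]]
T³ = [[-5, -4, 0], [-8, -1, 4], [-8, 4, -5]]

[[-5, -4, 0], [-8, -1, 4], [-8, 4, -5]]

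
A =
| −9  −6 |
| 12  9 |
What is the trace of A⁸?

13122

tr A = 0 and det A = −9, so the characteristic polynomial is λ² − (0)λ + (−9) with roots −3 and 3.
Eigenvectors give P = [[−1, −1], [1, 2]] with P⁻¹ = [[−2, −1], [1, 1]], and A = P·diag(−3, 3)·P⁻¹.
Then A⁸ = P·diag(6561, 6561)·P⁻¹ = [[−6561, −6561], [6561, 13122]] · [[−2, −1], [1, 1]] = [[6561, 0], [0, 6561]].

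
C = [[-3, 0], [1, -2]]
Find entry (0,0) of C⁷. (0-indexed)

-2187

tr C = -5 and det C = 6, so the characteristic polynomial is λ² − (-5)λ + (6) with roots -2 and -3.
Eigenvectors give P = [[0, -1], [1, 1]] with P⁻¹ = [[1, 1], [-1, 0]], and C = P·diag(-2, -3)·P⁻¹.
Then C⁷ = P·diag(-128, -2187)·P⁻¹ = [[0, 2187], [-128, -2187]] · [[1, 1], [-1, 0]] = [[-2187, 0], [2059, -128]].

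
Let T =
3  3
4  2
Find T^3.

[[123, 93], [124, 92]]

T^2 = [[21, 15], [20, 16]]
T^3 = [[123, 93], [124, 92]]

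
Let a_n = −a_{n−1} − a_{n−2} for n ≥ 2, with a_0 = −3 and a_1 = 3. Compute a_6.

With companion matrix A = [[−1, −1], [1, 0]], [a_n, a_{n−1}]ᵀ = A·[a_{n−1}, a_{n−2}]ᵀ, so [a_6, a_5]ᵀ = A^5·[a_1, a_0]ᵀ.
A^5 = [[0, 1], [−1, −1]], giving [a_6, a_5]ᵀ = [[−3], [0]].

−3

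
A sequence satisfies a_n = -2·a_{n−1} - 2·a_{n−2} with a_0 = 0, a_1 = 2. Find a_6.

16

With companion matrix T = [[-2, -2], [1, 0]], [a_n, a_{n−1}]ᵀ = T·[a_{n−1}, a_{n−2}]ᵀ, so [a_6, a_5]ᵀ = T⁵·[a_1, a_0]ᵀ.
T⁵ = [[8, 8], [-4, 0]], giving [a_6, a_5]ᵀ = [[16], [-8]].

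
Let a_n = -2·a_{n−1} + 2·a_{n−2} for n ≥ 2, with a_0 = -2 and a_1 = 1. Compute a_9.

With companion matrix A = [[-2, 2], [1, 0]], [a_n, a_{n−1}]ᵀ = A·[a_{n−1}, a_{n−2}]ᵀ, so [a_9, a_8]ᵀ = A⁸·[a_1, a_0]ᵀ.
A⁸ = [[2448, -1792], [-896, 656]], giving [a_9, a_8]ᵀ = [[6032], [-2208]].

6032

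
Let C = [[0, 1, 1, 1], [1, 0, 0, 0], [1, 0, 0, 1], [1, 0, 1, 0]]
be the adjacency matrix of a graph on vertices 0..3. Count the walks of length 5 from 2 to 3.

The number of length-5 walks from vertex 2 to vertex 3 is entry (2,3) of C^5, where C is the adjacency matrix.
C^2 = [[3, 0, 1, 1], [0, 1, 1, 1], [1, 1, 2, 1], [1, 1, 1, 2]]
C^3 = [[2, 3, 4, 4], [3, 0, 1, 1], [4, 1, 2, 3], [4, 1, 3, 2]]
C^4 = [[11, 2, 6, 6], [2, 3, 4, 4], [6, 4, 7, 6], [6, 4, 6, 7]]
C^5 = [[14, 11, 17, 17], [11, 2, 6, 6], [17, 6, 12, 13], [17, 6, 13, 12]]

13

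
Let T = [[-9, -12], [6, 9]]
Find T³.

tr T = 0 and det T = -9, so the characteristic polynomial is λ² − (0)λ + (-9) with roots 3 and -3.
Eigenvectors give P = [[-1, 2], [1, -1]] with P⁻¹ = [[1, 2], [1, 1]], and T = P·diag(3, -3)·P⁻¹.
Then T³ = P·diag(27, -27)·P⁻¹ = [[-27, -54], [27, 27]] · [[1, 2], [1, 1]] = [[-81, -108], [54, 81]].

[[-81, -108], [54, 81]]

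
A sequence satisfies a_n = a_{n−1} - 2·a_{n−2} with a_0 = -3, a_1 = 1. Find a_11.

-43

With companion matrix A = [[1, -2], [1, 0]], [a_n, a_{n−1}]ᵀ = A·[a_{n−1}, a_{n−2}]ᵀ, so [a_11, a_10]ᵀ = A^10·[a_1, a_0]ᵀ.
A^10 = [[23, 22], [-11, 34]], giving [a_11, a_10]ᵀ = [[-43], [-113]].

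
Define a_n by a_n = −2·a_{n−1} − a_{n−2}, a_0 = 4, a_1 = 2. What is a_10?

−56

With companion matrix A = [[−2, −1], [1, 0]], [a_n, a_{n−1}]ᵀ = A·[a_{n−1}, a_{n−2}]ᵀ, so [a_10, a_9]ᵀ = A^9·[a_1, a_0]ᵀ.
A^9 = [[−10, −9], [9, 8]], giving [a_10, a_9]ᵀ = [[−56], [50]].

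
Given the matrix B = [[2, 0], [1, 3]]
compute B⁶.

[[64, 0], [665, 729]]

tr B = 5 and det B = 6, so the characteristic polynomial is λ² − (5)λ + (6) with roots 3 and 2.
Eigenvectors give P = [[0, −1], [−1, 1]] with P⁻¹ = [[−1, −1], [−1, 0]], and B = P·diag(3, 2)·P⁻¹.
Then B⁶ = P·diag(729, 64)·P⁻¹ = [[0, −64], [−729, 64]] · [[−1, −1], [−1, 0]] = [[64, 0], [665, 729]].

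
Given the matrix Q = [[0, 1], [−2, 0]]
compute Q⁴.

Q² = [[−2, 0], [0, −2]]
Q³ = [[0, −2], [4, 0]]
Q⁴ = [[4, 0], [0, 4]]

[[4, 0], [0, 4]]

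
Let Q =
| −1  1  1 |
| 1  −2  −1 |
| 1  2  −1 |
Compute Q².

[[3, −1, −3], [−4, 3, 4], [0, −5, 0]]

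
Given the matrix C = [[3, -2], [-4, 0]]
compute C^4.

[[361, -150], [-300, 136]]

C^2 = [[17, -6], [-12, 8]]
C^3 = [[75, -34], [-68, 24]]
C^4 = [[361, -150], [-300, 136]]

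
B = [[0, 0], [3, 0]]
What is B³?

B is strictly triangular, hence nilpotent: B² = 0, so B³ = 0.

[[0, 0], [0, 0]]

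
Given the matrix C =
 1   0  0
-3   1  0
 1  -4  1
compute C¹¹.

C = I + N where N = [[0, 0, 0], [-3, 0, 0], [1, -4, 0]] is strictly lower-triangular, so N³ = 0.
(I + N)¹¹ = I + 11·N + 55·N² = [[1, 0, 0], [-33, 1, 0], [671, -44, 1]].

[[1, 0, 0], [-33, 1, 0], [671, -44, 1]]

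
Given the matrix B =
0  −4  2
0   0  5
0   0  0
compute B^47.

B is strictly triangular, hence nilpotent: B^3 = 0, so B^47 = 0.

[[0, 0, 0], [0, 0, 0], [0, 0, 0]]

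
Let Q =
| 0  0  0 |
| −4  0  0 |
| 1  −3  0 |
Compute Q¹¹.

[[0, 0, 0], [0, 0, 0], [0, 0, 0]]

Q is strictly triangular, hence nilpotent: Q³ = 0, so Q¹¹ = 0.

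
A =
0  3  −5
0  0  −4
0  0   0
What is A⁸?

A is strictly triangular, hence nilpotent: A³ = 0, so A⁸ = 0.

[[0, 0, 0], [0, 0, 0], [0, 0, 0]]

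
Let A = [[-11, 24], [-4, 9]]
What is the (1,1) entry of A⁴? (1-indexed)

241

tr A = -2 and det A = -3, so the characteristic polynomial is λ² − (-2)λ + (-3) with roots -3 and 1.
Eigenvectors give P = [[3, 2], [1, 1]] with P⁻¹ = [[1, -2], [-1, 3]], and A = P·diag(-3, 1)·P⁻¹.
Then A⁴ = P·diag(81, 1)·P⁻¹ = [[243, 2], [81, 1]] · [[1, -2], [-1, 3]] = [[241, -480], [80, -159]].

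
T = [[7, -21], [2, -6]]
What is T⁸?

T² = T (a projection; rank 1, trace 1), so T⁸ = T.

[[7, -21], [2, -6]]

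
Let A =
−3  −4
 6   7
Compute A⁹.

[[−39363, −39364], [59046, 59047]]

tr A = 4 and det A = 3, so the characteristic polynomial is λ² − (4)λ + (3) with roots 1 and 3.
Eigenvectors give P = [[−1, −2], [1, 3]] with P⁻¹ = [[−3, −2], [1, 1]], and A = P·diag(1, 3)·P⁻¹.
Then A⁹ = P·diag(1, 19683)·P⁻¹ = [[−1, −39366], [1, 59049]] · [[−3, −2], [1, 1]] = [[−39363, −39364], [59046, 59047]].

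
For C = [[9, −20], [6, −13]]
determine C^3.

tr C = −4 and det C = 3, so the characteristic polynomial is λ² − (−4)λ + (3) with roots −1 and −3.
Eigenvectors give P = [[2, −5], [1, −3]] with P⁻¹ = [[3, −5], [1, −2]], and C = P·diag(−1, −3)·P⁻¹.
Then C^3 = P·diag(−1, −27)·P⁻¹ = [[−2, 135], [−1, 81]] · [[3, −5], [1, −2]] = [[129, −260], [78, −157]].

[[129, −260], [78, −157]]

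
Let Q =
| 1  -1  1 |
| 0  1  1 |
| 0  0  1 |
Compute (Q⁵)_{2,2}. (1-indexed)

Q = I + N where N = [[0, -1, 1], [0, 0, 1], [0, 0, 0]] is strictly upper-triangular, so N³ = 0.
(I + N)⁵ = I + 5·N + 10·N² = [[1, -5, -5], [0, 1, 5], [0, 0, 1]].

1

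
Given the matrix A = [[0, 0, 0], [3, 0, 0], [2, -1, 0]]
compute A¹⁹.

A is strictly triangular, hence nilpotent: A³ = 0, so A¹⁹ = 0.

[[0, 0, 0], [0, 0, 0], [0, 0, 0]]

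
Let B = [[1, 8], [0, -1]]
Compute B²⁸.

B² = I (check: tr B = 0 and det B = -1), so B²⁸ = I since 28 is even.

[[1, 0], [0, 1]]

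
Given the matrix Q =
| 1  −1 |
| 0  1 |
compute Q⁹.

[[1, −9], [0, 1]]

Q = I + N where N = [[0, −1], [0, 0]] is strictly upper-triangular, so N² = 0.
(I + N)⁹ = I + 9·N = [[1, −9], [0, 1]].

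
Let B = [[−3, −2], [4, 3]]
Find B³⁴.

B² = I (check: tr B = 0 and det B = −1), so B³⁴ = I since 34 is even.

[[1, 0], [0, 1]]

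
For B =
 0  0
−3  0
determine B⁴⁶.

B is strictly triangular, hence nilpotent: B² = 0, so B⁴⁶ = 0.

[[0, 0], [0, 0]]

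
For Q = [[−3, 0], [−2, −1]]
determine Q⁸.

tr Q = −4 and det Q = 3, so the characteristic polynomial is λ² − (−4)λ + (3) with roots −1 and −3.
Eigenvectors give P = [[0, 1], [−1, 1]] with P⁻¹ = [[1, −1], [1, 0]], and Q = P·diag(−1, −3)·P⁻¹.
Then Q⁸ = P·diag(1, 6561)·P⁻¹ = [[0, 6561], [−1, 6561]] · [[1, −1], [1, 0]] = [[6561, 0], [6560, 1]].

[[6561, 0], [6560, 1]]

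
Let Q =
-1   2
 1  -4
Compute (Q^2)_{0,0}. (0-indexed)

3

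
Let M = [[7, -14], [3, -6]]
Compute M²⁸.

M² = M (a projection; rank 1, trace 1), so M²⁸ = M.

[[7, -14], [3, -6]]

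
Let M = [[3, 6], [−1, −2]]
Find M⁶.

M² = M (a projection; rank 1, trace 1), so M⁶ = M.

[[3, 6], [−1, −2]]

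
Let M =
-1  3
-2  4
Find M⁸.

[[-509, 765], [-510, 766]]

tr M = 3 and det M = 2, so the characteristic polynomial is λ² − (3)λ + (2) with roots 1 and 2.
Eigenvectors give P = [[3, 1], [2, 1]] with P⁻¹ = [[1, -1], [-2, 3]], and M = P·diag(1, 2)·P⁻¹.
Then M⁸ = P·diag(1, 256)·P⁻¹ = [[3, 256], [2, 256]] · [[1, -1], [-2, 3]] = [[-509, 765], [-510, 766]].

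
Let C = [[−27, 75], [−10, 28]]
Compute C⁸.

tr C = 1 and det C = −6, so the characteristic polynomial is λ² − (1)λ + (−6) with roots −2 and 3.
Eigenvectors give P = [[3, 5], [1, 2]] with P⁻¹ = [[2, −5], [−1, 3]], and C = P·diag(−2, 3)·P⁻¹.
Then C⁸ = P·diag(256, 6561)·P⁻¹ = [[768, 32805], [256, 13122]] · [[2, −5], [−1, 3]] = [[−31269, 94575], [−12610, 38086]].

[[−31269, 94575], [−12610, 38086]]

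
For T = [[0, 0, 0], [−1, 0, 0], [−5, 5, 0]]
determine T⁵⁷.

T is strictly triangular, hence nilpotent: T³ = 0, so T⁵⁷ = 0.

[[0, 0, 0], [0, 0, 0], [0, 0, 0]]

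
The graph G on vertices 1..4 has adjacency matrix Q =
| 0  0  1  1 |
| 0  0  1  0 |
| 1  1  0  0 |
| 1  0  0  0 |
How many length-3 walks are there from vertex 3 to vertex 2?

The number of length-3 walks from vertex 3 to vertex 2 is entry (3,2) of Q³, where Q is the adjacency matrix.
Q² = [[2, 1, 0, 0], [1, 1, 0, 0], [0, 0, 2, 1], [0, 0, 1, 1]]
Q³ = [[0, 0, 3, 2], [0, 0, 2, 1], [3, 2, 0, 0], [2, 1, 0, 0]]

2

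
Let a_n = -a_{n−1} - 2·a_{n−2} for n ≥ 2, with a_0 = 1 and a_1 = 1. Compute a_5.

-7

With companion matrix A = [[-1, -2], [1, 0]], [a_n, a_{n−1}]ᵀ = A·[a_{n−1}, a_{n−2}]ᵀ, so [a_5, a_4]ᵀ = A⁴·[a_1, a_0]ᵀ.
A⁴ = [[-1, -6], [3, 2]], giving [a_5, a_4]ᵀ = [[-7], [5]].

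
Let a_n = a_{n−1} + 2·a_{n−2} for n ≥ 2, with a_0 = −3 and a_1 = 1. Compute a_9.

With companion matrix C = [[1, 2], [1, 0]], [a_n, a_{n−1}]ᵀ = C·[a_{n−1}, a_{n−2}]ᵀ, so [a_9, a_8]ᵀ = C⁸·[a_1, a_0]ᵀ.
C⁸ = [[171, 170], [85, 86]], giving [a_9, a_8]ᵀ = [[−339], [−173]].

−339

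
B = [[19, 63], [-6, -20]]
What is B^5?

[[199, 693], [-66, -230]]

tr B = -1 and det B = -2, so the characteristic polynomial is λ² − (-1)λ + (-2) with roots 1 and -2.
Eigenvectors give P = [[7, 3], [-2, -1]] with P⁻¹ = [[1, 3], [-2, -7]], and B = P·diag(1, -2)·P⁻¹.
Then B^5 = P·diag(1, -32)·P⁻¹ = [[7, -96], [-2, 32]] · [[1, 3], [-2, -7]] = [[199, 693], [-66, -230]].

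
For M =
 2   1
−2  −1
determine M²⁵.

[[2, 1], [−2, −1]]

M² = M (a projection; rank 1, trace 1), so M²⁵ = M.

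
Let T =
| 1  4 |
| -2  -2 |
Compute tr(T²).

-11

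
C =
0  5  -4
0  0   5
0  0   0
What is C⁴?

[[0, 0, 0], [0, 0, 0], [0, 0, 0]]

C is strictly triangular, hence nilpotent: C³ = 0, so C⁴ = 0.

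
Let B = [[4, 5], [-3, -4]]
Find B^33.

[[4, 5], [-3, -4]]

B² = I (check: tr B = 0 and det B = -1), so B^33 = B since 33 is odd.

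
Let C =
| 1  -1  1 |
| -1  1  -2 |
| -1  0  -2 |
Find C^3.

[[2, -3, 3], [-3, 2, -6], [-3, 0, -7]]

C^2 = [[1, -2, 1], [0, 2, 1], [1, 1, 3]]
C^3 = [[2, -3, 3], [-3, 2, -6], [-3, 0, -7]]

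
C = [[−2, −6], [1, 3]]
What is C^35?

C² = C (a projection; rank 1, trace 1), so C^35 = C.

[[−2, −6], [1, 3]]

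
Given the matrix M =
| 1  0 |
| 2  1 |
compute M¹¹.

[[1, 0], [22, 1]]

M = I + N where N = [[0, 0], [2, 0]] is strictly lower-triangular, so N² = 0.
(I + N)¹¹ = I + 11·N = [[1, 0], [22, 1]].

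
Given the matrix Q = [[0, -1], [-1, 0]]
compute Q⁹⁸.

Q² = I (check: tr Q = 0 and det Q = -1), so Q⁹⁸ = I since 98 is even.

[[1, 0], [0, 1]]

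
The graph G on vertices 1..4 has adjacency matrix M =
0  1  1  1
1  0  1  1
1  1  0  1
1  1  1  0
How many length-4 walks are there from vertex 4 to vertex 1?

20

The number of length-4 walks from vertex 4 to vertex 1 is entry (4,1) of M⁴, where M is the adjacency matrix.
M² = [[3, 2, 2, 2], [2, 3, 2, 2], [2, 2, 3, 2], [2, 2, 2, 3]]
M³ = [[6, 7, 7, 7], [7, 6, 7, 7], [7, 7, 6, 7], [7, 7, 7, 6]]
M⁴ = [[21, 20, 20, 20], [20, 21, 20, 20], [20, 20, 21, 20], [20, 20, 20, 21]]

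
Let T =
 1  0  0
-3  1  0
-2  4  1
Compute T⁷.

[[1, 0, 0], [-21, 1, 0], [-266, 28, 1]]

T = I + N where N = [[0, 0, 0], [-3, 0, 0], [-2, 4, 0]] is strictly lower-triangular, so N³ = 0.
(I + N)⁷ = I + 7·N + 21·N² = [[1, 0, 0], [-21, 1, 0], [-266, 28, 1]].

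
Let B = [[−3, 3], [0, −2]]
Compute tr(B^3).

B^2 = [[9, −15], [0, 4]]
B^3 = [[−27, 57], [0, −8]]

−35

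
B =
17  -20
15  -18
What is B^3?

[[113, -140], [105, -132]]

tr B = -1 and det B = -6, so the characteristic polynomial is λ² − (-1)λ + (-6) with roots 2 and -3.
Eigenvectors give P = [[4, -1], [3, -1]] with P⁻¹ = [[1, -1], [3, -4]], and B = P·diag(2, -3)·P⁻¹.
Then B^3 = P·diag(8, -27)·P⁻¹ = [[32, 27], [24, 27]] · [[1, -1], [3, -4]] = [[113, -140], [105, -132]].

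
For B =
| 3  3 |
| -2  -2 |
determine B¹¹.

[[3, 3], [-2, -2]]

B² = B (a projection; rank 1, trace 1), so B¹¹ = B.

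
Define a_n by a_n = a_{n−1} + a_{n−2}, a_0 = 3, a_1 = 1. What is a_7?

With companion matrix B = [[1, 1], [1, 0]], [a_n, a_{n−1}]ᵀ = B·[a_{n−1}, a_{n−2}]ᵀ, so [a_7, a_6]ᵀ = B^6·[a_1, a_0]ᵀ.
B^6 = [[13, 8], [8, 5]], giving [a_7, a_6]ᵀ = [[37], [23]].

37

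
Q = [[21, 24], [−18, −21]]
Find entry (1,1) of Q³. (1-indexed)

189

tr Q = 0 and det Q = −9, so the characteristic polynomial is λ² − (0)λ + (−9) with roots 3 and −3.
Eigenvectors give P = [[4, −1], [−3, 1]] with P⁻¹ = [[1, 1], [3, 4]], and Q = P·diag(3, −3)·P⁻¹.
Then Q³ = P·diag(27, −27)·P⁻¹ = [[108, 27], [−81, −27]] · [[1, 1], [3, 4]] = [[189, 216], [−162, −189]].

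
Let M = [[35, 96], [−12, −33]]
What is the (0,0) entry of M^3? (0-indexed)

251

tr M = 2 and det M = −3, so the characteristic polynomial is λ² − (2)λ + (−3) with roots 3 and −1.
Eigenvectors give P = [[−3, −8], [1, 3]] with P⁻¹ = [[−3, −8], [1, 3]], and M = P·diag(3, −1)·P⁻¹.
Then M^3 = P·diag(27, −1)·P⁻¹ = [[−81, 8], [27, −3]] · [[−3, −8], [1, 3]] = [[251, 672], [−84, −225]].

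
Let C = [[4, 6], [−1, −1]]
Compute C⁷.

[[382, 762], [−127, −253]]

tr C = 3 and det C = 2, so the characteristic polynomial is λ² − (3)λ + (2) with roots 2 and 1.
Eigenvectors give P = [[3, −2], [−1, 1]] with P⁻¹ = [[1, 2], [1, 3]], and C = P·diag(2, 1)·P⁻¹.
Then C⁷ = P·diag(128, 1)·P⁻¹ = [[384, −2], [−128, 1]] · [[1, 2], [1, 3]] = [[382, 762], [−127, −253]].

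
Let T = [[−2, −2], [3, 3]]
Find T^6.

T² = T (a projection; rank 1, trace 1), so T^6 = T.

[[−2, −2], [3, 3]]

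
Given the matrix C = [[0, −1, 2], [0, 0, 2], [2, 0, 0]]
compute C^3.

[[−4, −4, 8], [0, −4, 8], [8, 0, −4]]

C^2 = [[4, 0, −2], [4, 0, 0], [0, −2, 4]]
C^3 = [[−4, −4, 8], [0, −4, 8], [8, 0, −4]]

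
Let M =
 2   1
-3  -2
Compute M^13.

M² = I (check: tr M = 0 and det M = -1), so M^13 = M since 13 is odd.

[[2, 1], [-3, -2]]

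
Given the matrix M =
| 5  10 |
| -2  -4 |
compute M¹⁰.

M² = M (a projection; rank 1, trace 1), so M¹⁰ = M.

[[5, 10], [-2, -4]]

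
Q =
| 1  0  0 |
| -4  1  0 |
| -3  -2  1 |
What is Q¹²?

Q = I + N where N = [[0, 0, 0], [-4, 0, 0], [-3, -2, 0]] is strictly lower-triangular, so N³ = 0.
(I + N)¹² = I + 12·N + 66·N² = [[1, 0, 0], [-48, 1, 0], [492, -24, 1]].

[[1, 0, 0], [-48, 1, 0], [492, -24, 1]]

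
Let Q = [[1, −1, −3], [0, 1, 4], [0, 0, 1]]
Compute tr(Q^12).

3

Q = I + N where N = [[0, −1, −3], [0, 0, 4], [0, 0, 0]] is strictly upper-triangular, so N^3 = 0.
(I + N)^12 = I + 12·N + 66·N^2 = [[1, −12, −300], [0, 1, 48], [0, 0, 1]].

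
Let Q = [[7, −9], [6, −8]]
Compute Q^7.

tr Q = −1 and det Q = −2, so the characteristic polynomial is λ² − (−1)λ + (−2) with roots 1 and −2.
Eigenvectors give P = [[3, 1], [2, 1]] with P⁻¹ = [[1, −1], [−2, 3]], and Q = P·diag(1, −2)·P⁻¹.
Then Q^7 = P·diag(1, −128)·P⁻¹ = [[3, −128], [2, −128]] · [[1, −1], [−2, 3]] = [[259, −387], [258, −386]].

[[259, −387], [258, −386]]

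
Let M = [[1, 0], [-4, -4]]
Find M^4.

[[1, 0], [204, 256]]

M^2 = [[1, 0], [12, 16]]
M^3 = [[1, 0], [-52, -64]]
M^4 = [[1, 0], [204, 256]]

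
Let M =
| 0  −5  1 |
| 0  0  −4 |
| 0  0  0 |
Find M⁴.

[[0, 0, 0], [0, 0, 0], [0, 0, 0]]

M is strictly triangular, hence nilpotent: M³ = 0, so M⁴ = 0.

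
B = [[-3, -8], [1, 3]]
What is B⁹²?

B² = I (check: tr B = 0 and det B = -1), so B⁹² = I since 92 is even.

[[1, 0], [0, 1]]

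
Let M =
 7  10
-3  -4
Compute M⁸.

[[1531, 2550], [-765, -1274]]

tr M = 3 and det M = 2, so the characteristic polynomial is λ² − (3)λ + (2) with roots 1 and 2.
Eigenvectors give P = [[-5, -2], [3, 1]] with P⁻¹ = [[1, 2], [-3, -5]], and M = P·diag(1, 2)·P⁻¹.
Then M⁸ = P·diag(1, 256)·P⁻¹ = [[-5, -512], [3, 256]] · [[1, 2], [-3, -5]] = [[1531, 2550], [-765, -1274]].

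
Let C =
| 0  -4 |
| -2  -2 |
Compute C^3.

[[-16, -48], [-24, -40]]

C^2 = [[8, 8], [4, 12]]
C^3 = [[-16, -48], [-24, -40]]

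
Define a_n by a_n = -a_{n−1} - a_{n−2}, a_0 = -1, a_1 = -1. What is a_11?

2

With companion matrix A = [[-1, -1], [1, 0]], [a_n, a_{n−1}]ᵀ = A·[a_{n−1}, a_{n−2}]ᵀ, so [a_11, a_10]ᵀ = A¹⁰·[a_1, a_0]ᵀ.
A¹⁰ = [[-1, -1], [1, 0]], giving [a_11, a_10]ᵀ = [[2], [-1]].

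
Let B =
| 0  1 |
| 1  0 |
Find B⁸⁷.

B² = I (check: tr B = 0 and det B = -1), so B⁸⁷ = B since 87 is odd.

[[0, 1], [1, 0]]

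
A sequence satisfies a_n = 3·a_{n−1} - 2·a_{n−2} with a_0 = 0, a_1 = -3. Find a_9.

With companion matrix T = [[3, -2], [1, 0]], [a_n, a_{n−1}]ᵀ = T·[a_{n−1}, a_{n−2}]ᵀ, so [a_9, a_8]ᵀ = T^8·[a_1, a_0]ᵀ.
T^8 = [[511, -510], [255, -254]], giving [a_9, a_8]ᵀ = [[-1533], [-765]].

-1533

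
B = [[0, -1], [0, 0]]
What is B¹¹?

B is strictly triangular, hence nilpotent: B² = 0, so B¹¹ = 0.

[[0, 0], [0, 0]]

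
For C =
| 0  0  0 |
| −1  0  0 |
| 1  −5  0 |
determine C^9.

C is strictly triangular, hence nilpotent: C^3 = 0, so C^9 = 0.

[[0, 0, 0], [0, 0, 0], [0, 0, 0]]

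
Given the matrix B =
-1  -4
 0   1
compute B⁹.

[[-1, -4], [0, 1]]

B² = I (check: tr B = 0 and det B = -1), so B⁹ = B since 9 is odd.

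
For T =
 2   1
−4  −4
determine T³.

[[8, 8], [−32, −40]]

T² = [[0, −2], [8, 12]]
T³ = [[8, 8], [−32, −40]]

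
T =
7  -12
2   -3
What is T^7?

[[6559, -13116], [2186, -4371]]

tr T = 4 and det T = 3, so the characteristic polynomial is λ² − (4)λ + (3) with roots 3 and 1.
Eigenvectors give P = [[3, -2], [1, -1]] with P⁻¹ = [[1, -2], [1, -3]], and T = P·diag(3, 1)·P⁻¹.
Then T^7 = P·diag(2187, 1)·P⁻¹ = [[6561, -2], [2187, -1]] · [[1, -2], [1, -3]] = [[6559, -13116], [2186, -4371]].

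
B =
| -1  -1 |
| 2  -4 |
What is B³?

[[11, -19], [38, -46]]

tr B = -5 and det B = 6, so the characteristic polynomial is λ² − (-5)λ + (6) with roots -2 and -3.
Eigenvectors give P = [[1, -1], [1, -2]] with P⁻¹ = [[2, -1], [1, -1]], and B = P·diag(-2, -3)·P⁻¹.
Then B³ = P·diag(-8, -27)·P⁻¹ = [[-8, 27], [-8, 54]] · [[2, -1], [1, -1]] = [[11, -19], [38, -46]].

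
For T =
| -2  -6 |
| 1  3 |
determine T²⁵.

[[-2, -6], [1, 3]]

T² = T (a projection; rank 1, trace 1), so T²⁵ = T.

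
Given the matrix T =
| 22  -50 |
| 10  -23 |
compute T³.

[[148, -350], [70, -167]]

tr T = -1 and det T = -6, so the characteristic polynomial is λ² − (-1)λ + (-6) with roots -3 and 2.
Eigenvectors give P = [[2, 5], [1, 2]] with P⁻¹ = [[-2, 5], [1, -2]], and T = P·diag(-3, 2)·P⁻¹.
Then T³ = P·diag(-27, 8)·P⁻¹ = [[-54, 40], [-27, 16]] · [[-2, 5], [1, -2]] = [[148, -350], [70, -167]].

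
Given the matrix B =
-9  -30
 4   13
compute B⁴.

[[-399, -1200], [160, 481]]

tr B = 4 and det B = 3, so the characteristic polynomial is λ² − (4)λ + (3) with roots 1 and 3.
Eigenvectors give P = [[-3, -5], [1, 2]] with P⁻¹ = [[-2, -5], [1, 3]], and B = P·diag(1, 3)·P⁻¹.
Then B⁴ = P·diag(1, 81)·P⁻¹ = [[-3, -405], [1, 162]] · [[-2, -5], [1, 3]] = [[-399, -1200], [160, 481]].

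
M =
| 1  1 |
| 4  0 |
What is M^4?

[[29, 9], [36, 20]]

M^2 = [[5, 1], [4, 4]]
M^3 = [[9, 5], [20, 4]]
M^4 = [[29, 9], [36, 20]]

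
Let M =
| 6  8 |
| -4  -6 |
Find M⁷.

tr M = 0 and det M = -4, so the characteristic polynomial is λ² − (0)λ + (-4) with roots 2 and -2.
Eigenvectors give P = [[2, 1], [-1, -1]] with P⁻¹ = [[1, 1], [-1, -2]], and M = P·diag(2, -2)·P⁻¹.
Then M⁷ = P·diag(128, -128)·P⁻¹ = [[256, -128], [-128, 128]] · [[1, 1], [-1, -2]] = [[384, 512], [-256, -384]].

[[384, 512], [-256, -384]]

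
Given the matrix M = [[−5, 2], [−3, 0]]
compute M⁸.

[[19171, −12610], [18915, −12354]]

tr M = −5 and det M = 6, so the characteristic polynomial is λ² − (−5)λ + (6) with roots −3 and −2.
Eigenvectors give P = [[1, −2], [1, −3]] with P⁻¹ = [[3, −2], [1, −1]], and M = P·diag(−3, −2)·P⁻¹.
Then M⁸ = P·diag(6561, 256)·P⁻¹ = [[6561, −512], [6561, −768]] · [[3, −2], [1, −1]] = [[19171, −12610], [18915, −12354]].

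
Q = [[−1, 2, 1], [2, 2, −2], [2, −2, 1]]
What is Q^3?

[[−15, 22, 3], [18, 28, −30], [14, −26, 7]]

Q^2 = [[7, 0, −4], [−2, 12, −4], [−4, −2, 7]]
Q^3 = [[−15, 22, 3], [18, 28, −30], [14, −26, 7]]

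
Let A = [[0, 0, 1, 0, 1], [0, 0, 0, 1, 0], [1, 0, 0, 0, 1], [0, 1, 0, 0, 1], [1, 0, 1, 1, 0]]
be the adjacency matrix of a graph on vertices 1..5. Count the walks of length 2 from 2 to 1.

The number of length-2 walks from vertex 2 to vertex 1 is entry (2,1) of A², where A is the adjacency matrix.
A² = [[2, 0, 1, 1, 1], [0, 1, 0, 0, 1], [1, 0, 2, 1, 1], [1, 0, 1, 2, 0], [1, 1, 1, 0, 3]]

0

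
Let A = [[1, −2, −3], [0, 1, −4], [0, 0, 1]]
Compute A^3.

A = I + N where N = [[0, −2, −3], [0, 0, −4], [0, 0, 0]] is strictly upper-triangular, so N^3 = 0.
(I + N)^3 = I + 3·N + 3·N^2 = [[1, −6, 15], [0, 1, −12], [0, 0, 1]].

[[1, −6, 15], [0, 1, −12], [0, 0, 1]]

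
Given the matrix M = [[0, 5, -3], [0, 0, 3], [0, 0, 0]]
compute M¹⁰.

[[0, 0, 0], [0, 0, 0], [0, 0, 0]]

M is strictly triangular, hence nilpotent: M³ = 0, so M¹⁰ = 0.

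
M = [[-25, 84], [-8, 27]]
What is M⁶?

[[-4367, 15288], [-1456, 5097]]

tr M = 2 and det M = -3, so the characteristic polynomial is λ² − (2)λ + (-3) with roots -1 and 3.
Eigenvectors give P = [[7, 3], [2, 1]] with P⁻¹ = [[1, -3], [-2, 7]], and M = P·diag(-1, 3)·P⁻¹.
Then M⁶ = P·diag(1, 729)·P⁻¹ = [[7, 2187], [2, 729]] · [[1, -3], [-2, 7]] = [[-4367, 15288], [-1456, 5097]].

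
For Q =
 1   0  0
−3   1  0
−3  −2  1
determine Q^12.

Q = I + N where N = [[0, 0, 0], [−3, 0, 0], [−3, −2, 0]] is strictly lower-triangular, so N^3 = 0.
(I + N)^12 = I + 12·N + 66·N^2 = [[1, 0, 0], [−36, 1, 0], [360, −24, 1]].

[[1, 0, 0], [−36, 1, 0], [360, −24, 1]]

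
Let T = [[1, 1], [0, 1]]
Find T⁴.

[[1, 4], [0, 1]]

T = I + N where N = [[0, 1], [0, 0]] is strictly upper-triangular, so N² = 0.
(I + N)⁴ = I + 4·N = [[1, 4], [0, 1]].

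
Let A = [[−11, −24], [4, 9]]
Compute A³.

tr A = −2 and det A = −3, so the characteristic polynomial is λ² − (−2)λ + (−3) with roots −3 and 1.
Eigenvectors give P = [[3, −2], [−1, 1]] with P⁻¹ = [[1, 2], [1, 3]], and A = P·diag(−3, 1)·P⁻¹.
Then A³ = P·diag(−27, 1)·P⁻¹ = [[−81, −2], [27, 1]] · [[1, 2], [1, 3]] = [[−83, −168], [28, 57]].

[[−83, −168], [28, 57]]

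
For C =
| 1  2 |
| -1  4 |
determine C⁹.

[[-18659, 38342], [-19171, 38854]]

tr C = 5 and det C = 6, so the characteristic polynomial is λ² − (5)λ + (6) with roots 2 and 3.
Eigenvectors give P = [[2, 1], [1, 1]] with P⁻¹ = [[1, -1], [-1, 2]], and C = P·diag(2, 3)·P⁻¹.
Then C⁹ = P·diag(512, 19683)·P⁻¹ = [[1024, 19683], [512, 19683]] · [[1, -1], [-1, 2]] = [[-18659, 38342], [-19171, 38854]].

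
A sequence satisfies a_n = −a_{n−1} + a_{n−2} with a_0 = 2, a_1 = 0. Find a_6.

With companion matrix M = [[−1, 1], [1, 0]], [a_n, a_{n−1}]ᵀ = M·[a_{n−1}, a_{n−2}]ᵀ, so [a_6, a_5]ᵀ = M⁵·[a_1, a_0]ᵀ.
M⁵ = [[−8, 5], [5, −3]], giving [a_6, a_5]ᵀ = [[10], [−6]].

10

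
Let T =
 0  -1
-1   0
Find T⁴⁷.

[[0, -1], [-1, 0]]

T² = I (check: tr T = 0 and det T = -1), so T⁴⁷ = T since 47 is odd.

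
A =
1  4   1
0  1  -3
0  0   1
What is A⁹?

[[1, 36, -423], [0, 1, -27], [0, 0, 1]]

A = I + N where N = [[0, 4, 1], [0, 0, -3], [0, 0, 0]] is strictly upper-triangular, so N³ = 0.
(I + N)⁹ = I + 9·N + 36·N² = [[1, 36, -423], [0, 1, -27], [0, 0, 1]].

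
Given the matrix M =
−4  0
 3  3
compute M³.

[[−64, 0], [39, 27]]

M² = [[16, 0], [−3, 9]]
M³ = [[−64, 0], [39, 27]]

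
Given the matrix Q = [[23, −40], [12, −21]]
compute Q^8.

tr Q = 2 and det Q = −3, so the characteristic polynomial is λ² − (2)λ + (−3) with roots −1 and 3.
Eigenvectors give P = [[5, −2], [3, −1]] with P⁻¹ = [[−1, 2], [−3, 5]], and Q = P·diag(−1, 3)·P⁻¹.
Then Q^8 = P·diag(1, 6561)·P⁻¹ = [[5, −13122], [3, −6561]] · [[−1, 2], [−3, 5]] = [[39361, −65600], [19680, −32799]].

[[39361, −65600], [19680, −32799]]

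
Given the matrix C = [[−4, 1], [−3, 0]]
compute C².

[[13, −4], [12, −3]]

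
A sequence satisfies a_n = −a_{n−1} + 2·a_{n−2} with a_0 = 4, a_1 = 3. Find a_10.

With companion matrix T = [[−1, 2], [1, 0]], [a_n, a_{n−1}]ᵀ = T·[a_{n−1}, a_{n−2}]ᵀ, so [a_10, a_9]ᵀ = T⁹·[a_1, a_0]ᵀ.
T⁹ = [[−341, 342], [171, −170]], giving [a_10, a_9]ᵀ = [[345], [−167]].

345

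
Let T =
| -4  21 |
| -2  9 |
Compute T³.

[[-106, 399], [-38, 141]]

tr T = 5 and det T = 6, so the characteristic polynomial is λ² − (5)λ + (6) with roots 2 and 3.
Eigenvectors give P = [[7, 3], [2, 1]] with P⁻¹ = [[1, -3], [-2, 7]], and T = P·diag(2, 3)·P⁻¹.
Then T³ = P·diag(8, 27)·P⁻¹ = [[56, 81], [16, 27]] · [[1, -3], [-2, 7]] = [[-106, 399], [-38, 141]].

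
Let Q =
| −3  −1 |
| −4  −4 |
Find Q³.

Q² = [[13, 7], [28, 20]]
Q³ = [[−67, −41], [−164, −108]]

[[−67, −41], [−164, −108]]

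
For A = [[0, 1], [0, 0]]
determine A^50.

[[0, 0], [0, 0]]

A is strictly triangular, hence nilpotent: A^2 = 0, so A^50 = 0.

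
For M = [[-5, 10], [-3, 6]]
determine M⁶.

M² = M (a projection; rank 1, trace 1), so M⁶ = M.

[[-5, 10], [-3, 6]]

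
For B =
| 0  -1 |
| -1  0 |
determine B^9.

[[0, -1], [-1, 0]]

B² = I (check: tr B = 0 and det B = -1), so B^9 = B since 9 is odd.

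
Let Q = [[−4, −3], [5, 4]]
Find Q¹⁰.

[[1, 0], [0, 1]]

Q² = I (check: tr Q = 0 and det Q = −1), so Q¹⁰ = I since 10 is even.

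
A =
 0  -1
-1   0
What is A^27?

[[0, -1], [-1, 0]]

A² = I (check: tr A = 0 and det A = -1), so A^27 = A since 27 is odd.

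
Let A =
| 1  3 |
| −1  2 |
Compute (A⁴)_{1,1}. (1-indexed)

A² = [[−2, 9], [−3, 1]]
A³ = [[−11, 12], [−4, −7]]
A⁴ = [[−23, −9], [3, −26]]

−23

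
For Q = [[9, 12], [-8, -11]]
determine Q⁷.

tr Q = -2 and det Q = -3, so the characteristic polynomial is λ² − (-2)λ + (-3) with roots 1 and -3.
Eigenvectors give P = [[3, -1], [-2, 1]] with P⁻¹ = [[1, 1], [2, 3]], and Q = P·diag(1, -3)·P⁻¹.
Then Q⁷ = P·diag(1, -2187)·P⁻¹ = [[3, 2187], [-2, -2187]] · [[1, 1], [2, 3]] = [[4377, 6564], [-4376, -6563]].

[[4377, 6564], [-4376, -6563]]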